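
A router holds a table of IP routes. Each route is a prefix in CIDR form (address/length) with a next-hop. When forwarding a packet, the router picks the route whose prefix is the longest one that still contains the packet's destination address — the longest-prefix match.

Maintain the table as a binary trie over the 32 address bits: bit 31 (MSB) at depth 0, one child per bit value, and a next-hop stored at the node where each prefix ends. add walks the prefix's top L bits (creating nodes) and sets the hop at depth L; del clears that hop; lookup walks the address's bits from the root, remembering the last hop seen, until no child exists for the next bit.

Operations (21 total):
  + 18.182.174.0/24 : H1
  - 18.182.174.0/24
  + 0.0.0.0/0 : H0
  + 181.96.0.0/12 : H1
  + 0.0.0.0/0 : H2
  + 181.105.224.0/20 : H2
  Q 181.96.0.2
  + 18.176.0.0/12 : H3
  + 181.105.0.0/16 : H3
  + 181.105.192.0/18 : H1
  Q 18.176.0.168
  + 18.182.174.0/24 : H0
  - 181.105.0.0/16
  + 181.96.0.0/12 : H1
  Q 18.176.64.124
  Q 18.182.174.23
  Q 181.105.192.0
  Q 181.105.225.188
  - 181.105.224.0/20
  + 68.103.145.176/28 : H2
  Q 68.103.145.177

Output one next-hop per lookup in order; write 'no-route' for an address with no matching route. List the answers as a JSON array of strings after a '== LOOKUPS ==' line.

Trace:
  add 18.182.174.0/24 -> H1 at depth 24
  del 18.182.174.0/24 (clear depth 24)
  add 0.0.0.0/0 -> H0 at depth 0
  add 181.96.0.0/12 -> H1 at depth 12
  add 0.0.0.0/0 -> H2 at depth 0
  add 181.105.224.0/20 -> H2 at depth 20
  ? 181.96.0.2  path d0:H2→d1:-→d2:-→d3:-→d4:-→d5:-→d6:-→d7:-→d8:-→d9:-→d10:-→d11:-→d12:H1  best=H1
  add 18.176.0.0/12 -> H3 at depth 12
  add 181.105.0.0/16 -> H3 at depth 16
  add 181.105.192.0/18 -> H1 at depth 18
  ? 18.176.0.168  path d0:H2→d1:-→d2:-→d3:-→d4:-→d5:-→d6:-→d7:-→d8:-→d9:-→d10:-→d11:-→d12:H3→d13:-  best=H3
  add 18.182.174.0/24 -> H0 at depth 24
  del 181.105.0.0/16 (clear depth 16)
  add 181.96.0.0/12 -> H1 at depth 12
  ? 18.176.64.124  path d0:H2→d1:-→d2:-→d3:-→d4:-→d5:-→d6:-→d7:-→d8:-→d9:-→d10:-→d11:-→d12:H3→d13:-  best=H3
  ? 18.182.174.23  path d0:H2→d1:-→d2:-→d3:-→d4:-→d5:-→d6:-→d7:-→d8:-→d9:-→d10:-→d11:-→d12:H3→d13:-→d14:-→d15:-→d16:-→d17:-→d18:-→d19:-→d20:-→d21:-→d22:-→d23:-→d24:H0  best=H0
  ? 181.105.192.0  path d0:H2→d1:-→d2:-→d3:-→d4:-→d5:-→d6:-→d7:-→d8:-→d9:-→d10:-→d11:-→d12:H1→d13:-→d14:-→d15:-→d16:-→d17:-→d18:H1  best=H1
  ? 181.105.225.188  path d0:H2→d1:-→d2:-→d3:-→d4:-→d5:-→d6:-→d7:-→d8:-→d9:-→d10:-→d11:-→d12:H1→d13:-→d14:-→d15:-→d16:-→d17:-→d18:H1→d19:-→d20:H2  best=H2
  del 181.105.224.0/20 (clear depth 20)
  add 68.103.145.176/28 -> H2 at depth 28
  ? 68.103.145.177  path d0:H2→d1:-→d2:-→d3:-→d4:-→d5:-→d6:-→d7:-→d8:-→d9:-→d10:-→d11:-→d12:-→d13:-→d14:-→d15:-→d16:-→d17:-→d18:-→d19:-→d20:-→d21:-→d22:-→d23:-→d24:-→d25:-→d26:-→d27:-→d28:H2  best=H2

== LOOKUPS ==
["H1","H3","H3","H0","H1","H2","H2"]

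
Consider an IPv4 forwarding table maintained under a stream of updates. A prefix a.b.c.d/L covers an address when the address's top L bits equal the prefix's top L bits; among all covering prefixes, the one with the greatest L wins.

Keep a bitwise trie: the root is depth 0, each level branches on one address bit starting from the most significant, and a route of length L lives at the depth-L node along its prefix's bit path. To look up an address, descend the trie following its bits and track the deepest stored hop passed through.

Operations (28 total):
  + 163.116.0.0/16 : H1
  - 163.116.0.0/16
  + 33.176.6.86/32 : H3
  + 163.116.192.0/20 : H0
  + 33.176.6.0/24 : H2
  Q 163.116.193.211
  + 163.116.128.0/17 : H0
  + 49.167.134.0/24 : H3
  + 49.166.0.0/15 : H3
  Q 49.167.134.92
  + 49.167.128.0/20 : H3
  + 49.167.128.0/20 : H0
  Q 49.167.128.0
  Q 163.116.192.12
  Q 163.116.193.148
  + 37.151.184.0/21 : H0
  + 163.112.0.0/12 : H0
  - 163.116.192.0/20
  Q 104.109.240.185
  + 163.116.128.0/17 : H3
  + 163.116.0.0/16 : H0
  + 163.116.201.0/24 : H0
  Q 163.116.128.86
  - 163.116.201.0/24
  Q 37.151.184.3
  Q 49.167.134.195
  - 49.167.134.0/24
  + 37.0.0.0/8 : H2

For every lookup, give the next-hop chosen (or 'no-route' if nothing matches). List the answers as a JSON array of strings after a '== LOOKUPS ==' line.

Apply in order:
  + 163.116.0.0/16 (H1) depth=16
  - 163.116.0.0/16 clear@16
  + 33.176.6.86/32 (H3) depth=32
  + 163.116.192.0/20 (H0) depth=20
  + 33.176.6.0/24 (H2) depth=24
  ? 163.116.193.211  path d0:-→d1:-→d2:-→d3:-→d4:-→d5:-→d6:-→d7:-→d8:-→d9:-→d10:-→d11:-→d12:-→d13:-→d14:-→d15:-→d16:-→d17:-→d18:-→d19:-→d20:H0  best=H0
  + 163.116.128.0/17 (H0) depth=17
  + 49.167.134.0/24 (H3) depth=24
  + 49.166.0.0/15 (H3) depth=15
  ? 49.167.134.92  path d0:-→d1:-→d2:-→d3:-→d4:-→d5:-→d6:-→d7:-→d8:-→d9:-→d10:-→d11:-→d12:-→d13:-→d14:-→d15:H3→d16:-→d17:-→d18:-→d19:-→d20:-→d21:-→d22:-→d23:-→d24:H3  best=H3
  + 49.167.128.0/20 (H3) depth=20
  + 49.167.128.0/20 (H0) depth=20
  ? 49.167.128.0  path d0:-→d1:-→d2:-→d3:-→d4:-→d5:-→d6:-→d7:-→d8:-→d9:-→d10:-→d11:-→d12:-→d13:-→d14:-→d15:H3→d16:-→d17:-→d18:-→d19:-→d20:H0→d21:-  best=H0
  ? 163.116.192.12  path d0:-→d1:-→d2:-→d3:-→d4:-→d5:-→d6:-→d7:-→d8:-→d9:-→d10:-→d11:-→d12:-→d13:-→d14:-→d15:-→d16:-→d17:H0→d18:-→d19:-→d20:H0  best=H0
  ? 163.116.193.148  path d0:-→d1:-→d2:-→d3:-→d4:-→d5:-→d6:-→d7:-→d8:-→d9:-→d10:-→d11:-→d12:-→d13:-→d14:-→d15:-→d16:-→d17:H0→d18:-→d19:-→d20:H0  best=H0
  + 37.151.184.0/21 (H0) depth=21
  + 163.112.0.0/12 (H0) depth=12
  - 163.116.192.0/20 clear@20
  ? 104.109.240.185  path d0:-→d1:-  best=no-route
  + 163.116.128.0/17 (H3) depth=17
  + 163.116.0.0/16 (H0) depth=16
  + 163.116.201.0/24 (H0) depth=24
  ? 163.116.128.86  path d0:-→d1:-→d2:-→d3:-→d4:-→d5:-→d6:-→d7:-→d8:-→d9:-→d10:-→d11:-→d12:H0→d13:-→d14:-→d15:-→d16:H0→d17:H3  best=H3
  - 163.116.201.0/24 clear@24
  ? 37.151.184.3  path d0:-→d1:-→d2:-→d3:-→d4:-→d5:-→d6:-→d7:-→d8:-→d9:-→d10:-→d11:-→d12:-→d13:-→d14:-→d15:-→d16:-→d17:-→d18:-→d19:-→d20:-→d21:H0  best=H0
  ? 49.167.134.195  path d0:-→d1:-→d2:-→d3:-→d4:-→d5:-→d6:-→d7:-→d8:-→d9:-→d10:-→d11:-→d12:-→d13:-→d14:-→d15:H3→d16:-→d17:-→d18:-→d19:-→d20:H0→d21:-→d22:-→d23:-→d24:H3  best=H3
  - 49.167.134.0/24 clear@24
  + 37.0.0.0/8 (H2) depth=8

== LOOKUPS ==
["H0","H3","H0","H0","H0","no-route","H3","H0","H3"]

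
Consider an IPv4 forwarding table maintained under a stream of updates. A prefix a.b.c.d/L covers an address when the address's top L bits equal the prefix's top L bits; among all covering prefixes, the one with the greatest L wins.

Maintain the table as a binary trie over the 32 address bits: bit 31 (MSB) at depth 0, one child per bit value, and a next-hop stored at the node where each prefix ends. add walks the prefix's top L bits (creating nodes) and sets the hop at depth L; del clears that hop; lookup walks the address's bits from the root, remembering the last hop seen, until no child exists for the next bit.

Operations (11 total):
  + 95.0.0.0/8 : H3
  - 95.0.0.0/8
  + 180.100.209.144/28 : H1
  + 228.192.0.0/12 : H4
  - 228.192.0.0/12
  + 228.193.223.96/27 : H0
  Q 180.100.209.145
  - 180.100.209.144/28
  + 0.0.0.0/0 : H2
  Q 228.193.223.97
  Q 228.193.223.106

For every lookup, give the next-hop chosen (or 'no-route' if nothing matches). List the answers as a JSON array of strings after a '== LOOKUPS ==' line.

Trace:
  add 95.0.0.0/8 -> H3 at depth 8
  - 95.0.0.0/8 clear@8
  add 180.100.209.144/28 -> H1 at depth 28
  add 228.192.0.0/12 -> H4 at depth 12
  - 228.192.0.0/12 clear@12
  add 228.193.223.96/27 -> H0 at depth 27
  Q 180.100.209.145: descend 1011010001100100110100011001 ; hops seen [H1] ; pick H1
  - 180.100.209.144/28 clear@28
  add 0.0.0.0/0 -> H2 at depth 0
  Q 228.193.223.97: descend 111001001100000111011111011 ; hops seen [H2,H0] ; pick H0
  Q 228.193.223.106: descend 111001001100000111011111011 ; hops seen [H2,H0] ; pick H0

== LOOKUPS ==
["H1","H0","H0"]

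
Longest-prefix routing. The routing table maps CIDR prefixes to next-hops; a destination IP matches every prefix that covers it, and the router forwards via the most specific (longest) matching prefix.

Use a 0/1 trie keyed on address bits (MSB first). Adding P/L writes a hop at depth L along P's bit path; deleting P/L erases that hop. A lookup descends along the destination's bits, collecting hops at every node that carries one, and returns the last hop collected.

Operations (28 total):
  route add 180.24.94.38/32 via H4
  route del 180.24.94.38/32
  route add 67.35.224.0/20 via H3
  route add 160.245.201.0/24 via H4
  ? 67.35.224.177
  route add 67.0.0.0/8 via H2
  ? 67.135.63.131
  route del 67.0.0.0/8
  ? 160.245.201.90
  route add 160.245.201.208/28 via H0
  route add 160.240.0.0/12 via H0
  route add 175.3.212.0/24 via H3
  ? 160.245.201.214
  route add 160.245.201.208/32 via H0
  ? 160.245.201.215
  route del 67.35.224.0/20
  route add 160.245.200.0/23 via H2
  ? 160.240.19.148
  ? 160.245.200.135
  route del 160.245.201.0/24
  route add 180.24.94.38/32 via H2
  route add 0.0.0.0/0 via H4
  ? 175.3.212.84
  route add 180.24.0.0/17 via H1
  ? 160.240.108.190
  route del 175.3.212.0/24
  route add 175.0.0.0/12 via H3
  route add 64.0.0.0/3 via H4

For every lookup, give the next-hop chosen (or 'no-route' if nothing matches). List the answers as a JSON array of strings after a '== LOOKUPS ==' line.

Process each operation:
  add 180.24.94.38/32 -> H4 at depth 32
  del 180.24.94.38/32 (clear depth 32)
  add 67.35.224.0/20 -> H3 at depth 20
  add 160.245.201.0/24 -> H4 at depth 24
  Q 67.35.224.177: descend 01000011001000111110 ; hops seen [H3] ; pick H3
  add 67.0.0.0/8 -> H2 at depth 8
  Q 67.135.63.131: descend 01000011 ; hops seen [H2] ; pick H2
  del 67.0.0.0/8 (clear depth 8)
  Q 160.245.201.90: descend 101000001111010111001001 ; hops seen [H4] ; pick H4
  add 160.245.201.208/28 -> H0 at depth 28
  add 160.240.0.0/12 -> H0 at depth 12
  add 175.3.212.0/24 -> H3 at depth 24
  Q 160.245.201.214: descend 1010000011110101110010011101 ; hops seen [H0,H4,H0] ; pick H0
  add 160.245.201.208/32 -> H0 at depth 32
  Q 160.245.201.215: descend 10100000111101011100100111010 ; hops seen [H0,H4,H0] ; pick H0
  del 67.35.224.0/20 (clear depth 20)
  add 160.245.200.0/23 -> H2 at depth 23
  Q 160.240.19.148: descend 1010000011110 ; hops seen [H0] ; pick H0
  Q 160.245.200.135: descend 10100000111101011100100 ; hops seen [H0,H2] ; pick H2
  del 160.245.201.0/24 (clear depth 24)
  add 180.24.94.38/32 -> H2 at depth 32
  add 0.0.0.0/0 -> H4 at depth 0
  Q 175.3.212.84: descend 101011110000001111010100 ; hops seen [H4,H3] ; pick H3
  add 180.24.0.0/17 -> H1 at depth 17
  Q 160.240.108.190: descend 1010000011110 ; hops seen [H4,H0] ; pick H0
  del 175.3.212.0/24 (clear depth 24)
  add 175.0.0.0/12 -> H3 at depth 12
  add 64.0.0.0/3 -> H4 at depth 3

== LOOKUPS ==
["H3","H2","H4","H0","H0","H0","H2","H3","H0"]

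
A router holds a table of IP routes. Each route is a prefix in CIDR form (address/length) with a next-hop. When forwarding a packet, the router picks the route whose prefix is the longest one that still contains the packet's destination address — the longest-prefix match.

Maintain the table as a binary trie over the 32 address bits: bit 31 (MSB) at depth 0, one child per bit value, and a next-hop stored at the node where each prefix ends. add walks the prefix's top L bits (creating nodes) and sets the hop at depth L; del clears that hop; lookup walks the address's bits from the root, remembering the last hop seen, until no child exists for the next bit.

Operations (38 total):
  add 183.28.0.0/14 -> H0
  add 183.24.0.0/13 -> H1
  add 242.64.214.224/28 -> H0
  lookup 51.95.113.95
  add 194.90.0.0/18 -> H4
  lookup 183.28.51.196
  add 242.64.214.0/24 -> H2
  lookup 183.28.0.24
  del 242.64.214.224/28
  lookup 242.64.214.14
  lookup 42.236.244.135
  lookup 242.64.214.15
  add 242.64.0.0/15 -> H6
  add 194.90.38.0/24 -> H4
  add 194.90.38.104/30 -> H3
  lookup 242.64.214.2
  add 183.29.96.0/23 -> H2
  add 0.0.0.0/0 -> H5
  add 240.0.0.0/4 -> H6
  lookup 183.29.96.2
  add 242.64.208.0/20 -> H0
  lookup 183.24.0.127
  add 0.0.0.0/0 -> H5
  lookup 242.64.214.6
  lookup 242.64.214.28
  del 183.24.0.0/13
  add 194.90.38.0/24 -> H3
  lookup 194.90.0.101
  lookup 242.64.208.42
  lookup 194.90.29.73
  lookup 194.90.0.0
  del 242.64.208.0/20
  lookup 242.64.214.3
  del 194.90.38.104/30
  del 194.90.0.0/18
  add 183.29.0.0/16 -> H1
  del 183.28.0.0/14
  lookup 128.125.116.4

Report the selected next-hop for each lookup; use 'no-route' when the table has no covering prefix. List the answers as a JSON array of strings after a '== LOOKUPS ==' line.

Trace:
  add 183.28.0.0/14 -> H0 at depth 14
  add 183.24.0.0/13 -> H1 at depth 13
  add 242.64.214.224/28 -> H0 at depth 28
  lookup 51.95.113.95: bits ε walk d0:- -> no-route
  add 194.90.0.0/18 -> H4 at depth 18
  lookup 183.28.51.196: bits 10110111000111 walk d0:-→d1:-→d2:-→d3:-→d4:-→d5:-→d6:-→d7:-→d8:-→d9:-→d10:-→d11:-→d12:-→d13:H1→d14:H0 -> H0
  add 242.64.214.0/24 -> H2 at depth 24
  lookup 183.28.0.24: bits 10110111000111 walk d0:-→d1:-→d2:-→d3:-→d4:-→d5:-→d6:-→d7:-→d8:-→d9:-→d10:-→d11:-→d12:-→d13:H1→d14:H0 -> H0
  del 242.64.214.224/28 (clear depth 28)
  lookup 242.64.214.14: bits 111100100100000011010110 walk d0:-→d1:-→d2:-→d3:-→d4:-→d5:-→d6:-→d7:-→d8:-→d9:-→d10:-→d11:-→d12:-→d13:-→d14:-→d15:-→d16:-→d17:-→d18:-→d19:-→d20:-→d21:-→d22:-→d23:-→d24:H2 -> H2
  lookup 42.236.244.135: bits ε walk d0:- -> no-route
  lookup 242.64.214.15: bits 111100100100000011010110 walk d0:-→d1:-→d2:-→d3:-→d4:-→d5:-→d6:-→d7:-→d8:-→d9:-→d10:-→d11:-→d12:-→d13:-→d14:-→d15:-→d16:-→d17:-→d18:-→d19:-→d20:-→d21:-→d22:-→d23:-→d24:H2 -> H2
  add 242.64.0.0/15 -> H6 at depth 15
  add 194.90.38.0/24 -> H4 at depth 24
  add 194.90.38.104/30 -> H3 at depth 30
  lookup 242.64.214.2: bits 111100100100000011010110 walk d0:-→d1:-→d2:-→d3:-→d4:-→d5:-→d6:-→d7:-→d8:-→d9:-→d10:-→d11:-→d12:-→d13:-→d14:-→d15:H6→d16:-→d17:-→d18:-→d19:-→d20:-→d21:-→d22:-→d23:-→d24:H2 -> H2
  add 183.29.96.0/23 -> H2 at depth 23
  add 0.0.0.0/0 -> H5 at depth 0
  add 240.0.0.0/4 -> H6 at depth 4
  lookup 183.29.96.2: bits 10110111000111010110000 walk d0:H5→d1:-→d2:-→d3:-→d4:-→d5:-→d6:-→d7:-→d8:-→d9:-→d10:-→d11:-→d12:-→d13:H1→d14:H0→d15:-→d16:-→d17:-→d18:-→d19:-→d20:-→d21:-→d22:-→d23:H2 -> H2
  add 242.64.208.0/20 -> H0 at depth 20
  lookup 183.24.0.127: bits 1011011100011 walk d0:H5→d1:-→d2:-→d3:-→d4:-→d5:-→d6:-→d7:-→d8:-→d9:-→d10:-→d11:-→d12:-→d13:H1 -> H1
  add 0.0.0.0/0 -> H5 at depth 0
  lookup 242.64.214.6: bits 111100100100000011010110 walk d0:H5→d1:-→d2:-→d3:-→d4:H6→d5:-→d6:-→d7:-→d8:-→d9:-→d10:-→d11:-→d12:-→d13:-→d14:-→d15:H6→d16:-→d17:-→d18:-→d19:-→d20:H0→d21:-→d22:-→d23:-→d24:H2 -> H2
  lookup 242.64.214.28: bits 111100100100000011010110 walk d0:H5→d1:-→d2:-→d3:-→d4:H6→d5:-→d6:-→d7:-→d8:-→d9:-→d10:-→d11:-→d12:-→d13:-→d14:-→d15:H6→d16:-→d17:-→d18:-→d19:-→d20:H0→d21:-→d22:-→d23:-→d24:H2 -> H2
  del 183.24.0.0/13 (clear depth 13)
  add 194.90.38.0/24 -> H3 at depth 24
  lookup 194.90.0.101: bits 110000100101101000 walk d0:H5→d1:-→d2:-→d3:-→d4:-→d5:-→d6:-→d7:-→d8:-→d9:-→d10:-→d11:-→d12:-→d13:-→d14:-→d15:-→d16:-→d17:-→d18:H4 -> H4
  lookup 242.64.208.42: bits 111100100100000011010 walk d0:H5→d1:-→d2:-→d3:-→d4:H6→d5:-→d6:-→d7:-→d8:-→d9:-→d10:-→d11:-→d12:-→d13:-→d14:-→d15:H6→d16:-→d17:-→d18:-→d19:-→d20:H0→d21:- -> H0
  lookup 194.90.29.73: bits 110000100101101000 walk d0:H5→d1:-→d2:-→d3:-→d4:-→d5:-→d6:-→d7:-→d8:-→d9:-→d10:-→d11:-→d12:-→d13:-→d14:-→d15:-→d16:-→d17:-→d18:H4 -> H4
  lookup 194.90.0.0: bits 110000100101101000 walk d0:H5→d1:-→d2:-→d3:-→d4:-→d5:-→d6:-→d7:-→d8:-→d9:-→d10:-→d11:-→d12:-→d13:-→d14:-→d15:-→d16:-→d17:-→d18:H4 -> H4
  del 242.64.208.0/20 (clear depth 20)
  lookup 242.64.214.3: bits 111100100100000011010110 walk d0:H5→d1:-→d2:-→d3:-→d4:H6→d5:-→d6:-→d7:-→d8:-→d9:-→d10:-→d11:-→d12:-→d13:-→d14:-→d15:H6→d16:-→d17:-→d18:-→d19:-→d20:-→d21:-→d22:-→d23:-→d24:H2 -> H2
  del 194.90.38.104/30 (clear depth 30)
  del 194.90.0.0/18 (clear depth 18)
  add 183.29.0.0/16 -> H1 at depth 16
  del 183.28.0.0/14 (clear depth 14)
  lookup 128.125.116.4: bits 10 walk d0:H5→d1:-→d2:- -> H5

== LOOKUPS ==
["no-route","H0","H0","H2","no-route","H2","H2","H2","H1","H2","H2","H4","H0","H4","H4","H2","H5"]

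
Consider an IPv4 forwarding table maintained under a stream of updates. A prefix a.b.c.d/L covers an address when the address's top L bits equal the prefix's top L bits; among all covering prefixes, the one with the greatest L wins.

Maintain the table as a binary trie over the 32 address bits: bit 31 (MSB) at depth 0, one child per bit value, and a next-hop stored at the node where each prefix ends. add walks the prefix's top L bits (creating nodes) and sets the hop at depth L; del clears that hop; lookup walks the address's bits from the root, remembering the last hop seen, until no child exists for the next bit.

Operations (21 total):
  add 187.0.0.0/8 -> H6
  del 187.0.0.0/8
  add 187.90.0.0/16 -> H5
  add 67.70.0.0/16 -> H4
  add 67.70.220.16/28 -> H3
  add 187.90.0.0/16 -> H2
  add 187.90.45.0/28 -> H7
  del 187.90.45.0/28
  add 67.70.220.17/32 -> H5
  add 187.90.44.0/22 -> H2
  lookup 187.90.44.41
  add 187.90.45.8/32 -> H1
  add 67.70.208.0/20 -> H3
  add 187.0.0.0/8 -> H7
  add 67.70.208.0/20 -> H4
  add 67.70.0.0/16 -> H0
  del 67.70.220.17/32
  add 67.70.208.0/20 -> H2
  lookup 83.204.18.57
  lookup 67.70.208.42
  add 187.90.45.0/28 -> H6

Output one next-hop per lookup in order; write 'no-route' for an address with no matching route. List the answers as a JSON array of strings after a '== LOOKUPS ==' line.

Trace:
  add 187.0.0.0/8 -> H6 at depth 8
  del 187.0.0.0/8 (clear depth 8)
  add 187.90.0.0/16 -> H5 at depth 16
  add 67.70.0.0/16 -> H4 at depth 16
  add 67.70.220.16/28 -> H3 at depth 28
  add 187.90.0.0/16 -> H2 at depth 16
  add 187.90.45.0/28 -> H7 at depth 28
  del 187.90.45.0/28 (clear depth 28)
  add 67.70.220.17/32 -> H5 at depth 32
  add 187.90.44.0/22 -> H2 at depth 22
  ? 187.90.44.41  path d0:-→d1:-→d2:-→d3:-→d4:-→d5:-→d6:-→d7:-→d8:-→d9:-→d10:-→d11:-→d12:-→d13:-→d14:-→d15:-→d16:H2→d17:-→d18:-→d19:-→d20:-→d21:-→d22:H2→d23:-  best=H2
  add 187.90.45.8/32 -> H1 at depth 32
  add 67.70.208.0/20 -> H3 at depth 20
  add 187.0.0.0/8 -> H7 at depth 8
  add 67.70.208.0/20 -> H4 at depth 20
  add 67.70.0.0/16 -> H0 at depth 16
  del 67.70.220.17/32 (clear depth 32)
  add 67.70.208.0/20 -> H2 at depth 20
  ? 83.204.18.57  path d0:-→d1:-→d2:-→d3:-  best=no-route
  ? 67.70.208.42  path d0:-→d1:-→d2:-→d3:-→d4:-→d5:-→d6:-→d7:-→d8:-→d9:-→d10:-→d11:-→d12:-→d13:-→d14:-→d15:-→d16:H0→d17:-→d18:-→d19:-→d20:H2  best=H2
  add 187.90.45.0/28 -> H6 at depth 28

== LOOKUPS ==
["H2","no-route","H2"]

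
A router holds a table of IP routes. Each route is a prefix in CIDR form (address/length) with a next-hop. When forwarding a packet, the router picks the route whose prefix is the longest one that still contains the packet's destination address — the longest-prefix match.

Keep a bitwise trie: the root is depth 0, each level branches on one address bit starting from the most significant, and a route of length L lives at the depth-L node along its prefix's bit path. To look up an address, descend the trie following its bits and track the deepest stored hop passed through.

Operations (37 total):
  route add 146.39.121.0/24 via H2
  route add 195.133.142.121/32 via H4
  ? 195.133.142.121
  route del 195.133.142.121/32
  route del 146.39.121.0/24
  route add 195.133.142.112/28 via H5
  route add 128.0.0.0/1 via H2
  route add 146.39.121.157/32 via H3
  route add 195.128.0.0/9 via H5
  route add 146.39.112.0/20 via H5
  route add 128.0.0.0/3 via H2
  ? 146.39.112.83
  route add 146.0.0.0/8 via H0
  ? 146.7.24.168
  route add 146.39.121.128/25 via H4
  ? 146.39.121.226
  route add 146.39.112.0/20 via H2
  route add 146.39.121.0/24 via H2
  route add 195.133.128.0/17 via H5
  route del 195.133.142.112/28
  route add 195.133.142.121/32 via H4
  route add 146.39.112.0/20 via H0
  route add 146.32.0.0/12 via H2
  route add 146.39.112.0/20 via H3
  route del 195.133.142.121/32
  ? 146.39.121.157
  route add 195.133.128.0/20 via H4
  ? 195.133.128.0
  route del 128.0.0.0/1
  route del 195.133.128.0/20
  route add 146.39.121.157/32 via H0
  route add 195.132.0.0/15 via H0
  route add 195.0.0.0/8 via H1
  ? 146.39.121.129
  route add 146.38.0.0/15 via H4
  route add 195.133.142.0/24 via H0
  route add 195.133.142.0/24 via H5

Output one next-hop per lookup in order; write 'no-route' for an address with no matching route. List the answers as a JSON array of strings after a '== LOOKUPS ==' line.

Apply in order:
  + 146.39.121.0/24 (H2) depth=24
  + 195.133.142.121/32 (H4) depth=32
  lookup 195.133.142.121: bits 11000011100001011000111001111001 walk d0:-→d1:-→d2:-→d3:-→d4:-→d5:-→d6:-→d7:-→d8:-→d9:-→d10:-→d11:-→d12:-→d13:-→d14:-→d15:-→d16:-→d17:-→d18:-→d19:-→d20:-→d21:-→d22:-→d23:-→d24:-→d25:-→d26:-→d27:-→d28:-→d29:-→d30:-→d31:-→d32:H4 -> H4
  - 195.133.142.121/32 clear@32
  - 146.39.121.0/24 clear@24
  + 195.133.142.112/28 (H5) depth=28
  + 128.0.0.0/1 (H2) depth=1
  + 146.39.121.157/32 (H3) depth=32
  + 195.128.0.0/9 (H5) depth=9
  + 146.39.112.0/20 (H5) depth=20
  + 128.0.0.0/3 (H2) depth=3
  lookup 146.39.112.83: bits 10010010001001110111 walk d0:-→d1:H2→d2:-→d3:H2→d4:-→d5:-→d6:-→d7:-→d8:-→d9:-→d10:-→d11:-→d12:-→d13:-→d14:-→d15:-→d16:-→d17:-→d18:-→d19:-→d20:H5 -> H5
  + 146.0.0.0/8 (H0) depth=8
  lookup 146.7.24.168: bits 1001001000 walk d0:-→d1:H2→d2:-→d3:H2→d4:-→d5:-→d6:-→d7:-→d8:H0→d9:-→d10:- -> H0
  + 146.39.121.128/25 (H4) depth=25
  lookup 146.39.121.226: bits 1001001000100111011110011 walk d0:-→d1:H2→d2:-→d3:H2→d4:-→d5:-→d6:-→d7:-→d8:H0→d9:-→d10:-→d11:-→d12:-→d13:-→d14:-→d15:-→d16:-→d17:-→d18:-→d19:-→d20:H5→d21:-→d22:-→d23:-→d24:-→d25:H4 -> H4
  + 146.39.112.0/20 (H2) depth=20
  + 146.39.121.0/24 (H2) depth=24
  + 195.133.128.0/17 (H5) depth=17
  - 195.133.142.112/28 clear@28
  + 195.133.142.121/32 (H4) depth=32
  + 146.39.112.0/20 (H0) depth=20
  + 146.32.0.0/12 (H2) depth=12
  + 146.39.112.0/20 (H3) depth=20
  - 195.133.142.121/32 clear@32
  lookup 146.39.121.157: bits 10010010001001110111100110011101 walk d0:-→d1:H2→d2:-→d3:H2→d4:-→d5:-→d6:-→d7:-→d8:H0→d9:-→d10:-→d11:-→d12:H2→d13:-→d14:-→d15:-→d16:-→d17:-→d18:-→d19:-→d20:H3→d21:-→d22:-→d23:-→d24:H2→d25:H4→d26:-→d27:-→d28:-→d29:-→d30:-→d31:-→d32:H3 -> H3
  + 195.133.128.0/20 (H4) depth=20
  lookup 195.133.128.0: bits 11000011100001011000 walk d0:-→d1:H2→d2:-→d3:-→d4:-→d5:-→d6:-→d7:-→d8:-→d9:H5→d10:-→d11:-→d12:-→d13:-→d14:-→d15:-→d16:-→d17:H5→d18:-→d19:-→d20:H4 -> H4
  - 128.0.0.0/1 clear@1
  - 195.133.128.0/20 clear@20
  + 146.39.121.157/32 (H0) depth=32
  + 195.132.0.0/15 (H0) depth=15
  + 195.0.0.0/8 (H1) depth=8
  lookup 146.39.121.129: bits 100100100010011101111001100 walk d0:-→d1:-→d2:-→d3:H2→d4:-→d5:-→d6:-→d7:-→d8:H0→d9:-→d10:-→d11:-→d12:H2→d13:-→d14:-→d15:-→d16:-→d17:-→d18:-→d19:-→d20:H3→d21:-→d22:-→d23:-→d24:H2→d25:H4→d26:-→d27:- -> H4
  + 146.38.0.0/15 (H4) depth=15
  + 195.133.142.0/24 (H0) depth=24
  + 195.133.142.0/24 (H5) depth=24

== LOOKUPS ==
["H4","H5","H0","H4","H3","H4","H4"]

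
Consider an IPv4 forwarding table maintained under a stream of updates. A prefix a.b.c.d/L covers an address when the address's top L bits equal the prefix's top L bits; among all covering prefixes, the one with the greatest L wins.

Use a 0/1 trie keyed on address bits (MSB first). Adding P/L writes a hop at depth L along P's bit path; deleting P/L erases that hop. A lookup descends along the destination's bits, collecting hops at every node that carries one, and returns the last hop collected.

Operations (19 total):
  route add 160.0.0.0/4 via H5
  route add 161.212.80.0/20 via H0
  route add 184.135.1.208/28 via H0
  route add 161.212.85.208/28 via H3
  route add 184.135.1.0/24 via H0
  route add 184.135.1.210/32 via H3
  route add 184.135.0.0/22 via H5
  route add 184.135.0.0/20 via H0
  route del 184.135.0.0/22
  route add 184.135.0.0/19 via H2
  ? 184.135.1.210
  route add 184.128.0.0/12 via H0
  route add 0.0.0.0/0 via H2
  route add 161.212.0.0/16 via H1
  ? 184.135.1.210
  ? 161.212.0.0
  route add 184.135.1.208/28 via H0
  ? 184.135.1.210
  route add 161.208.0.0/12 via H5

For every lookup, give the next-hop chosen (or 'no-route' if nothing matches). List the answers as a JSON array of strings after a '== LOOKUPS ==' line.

Trace:
  + 160.0.0.0/4 (H5) depth=4
  + 161.212.80.0/20 (H0) depth=20
  + 184.135.1.208/28 (H0) depth=28
  + 161.212.85.208/28 (H3) depth=28
  + 184.135.1.0/24 (H0) depth=24
  + 184.135.1.210/32 (H3) depth=32
  + 184.135.0.0/22 (H5) depth=22
  + 184.135.0.0/20 (H0) depth=20
  - 184.135.0.0/22 clear@22
  + 184.135.0.0/19 (H2) depth=19
  Q 184.135.1.210: descend 10111000100001110000000111010010 ; hops seen [H2,H0,H0,H0,H3] ; pick H3
  + 184.128.0.0/12 (H0) depth=12
  + 0.0.0.0/0 (H2) depth=0
  + 161.212.0.0/16 (H1) depth=16
  Q 184.135.1.210: descend 10111000100001110000000111010010 ; hops seen [H2,H0,H2,H0,H0,H0,H3] ; pick H3
  Q 161.212.0.0: descend 10100001110101000 ; hops seen [H2,H5,H1] ; pick H1
  + 184.135.1.208/28 (H0) depth=28
  Q 184.135.1.210: descend 10111000100001110000000111010010 ; hops seen [H2,H0,H2,H0,H0,H0,H3] ; pick H3
  + 161.208.0.0/12 (H5) depth=12

== LOOKUPS ==
["H3","H3","H1","H3"]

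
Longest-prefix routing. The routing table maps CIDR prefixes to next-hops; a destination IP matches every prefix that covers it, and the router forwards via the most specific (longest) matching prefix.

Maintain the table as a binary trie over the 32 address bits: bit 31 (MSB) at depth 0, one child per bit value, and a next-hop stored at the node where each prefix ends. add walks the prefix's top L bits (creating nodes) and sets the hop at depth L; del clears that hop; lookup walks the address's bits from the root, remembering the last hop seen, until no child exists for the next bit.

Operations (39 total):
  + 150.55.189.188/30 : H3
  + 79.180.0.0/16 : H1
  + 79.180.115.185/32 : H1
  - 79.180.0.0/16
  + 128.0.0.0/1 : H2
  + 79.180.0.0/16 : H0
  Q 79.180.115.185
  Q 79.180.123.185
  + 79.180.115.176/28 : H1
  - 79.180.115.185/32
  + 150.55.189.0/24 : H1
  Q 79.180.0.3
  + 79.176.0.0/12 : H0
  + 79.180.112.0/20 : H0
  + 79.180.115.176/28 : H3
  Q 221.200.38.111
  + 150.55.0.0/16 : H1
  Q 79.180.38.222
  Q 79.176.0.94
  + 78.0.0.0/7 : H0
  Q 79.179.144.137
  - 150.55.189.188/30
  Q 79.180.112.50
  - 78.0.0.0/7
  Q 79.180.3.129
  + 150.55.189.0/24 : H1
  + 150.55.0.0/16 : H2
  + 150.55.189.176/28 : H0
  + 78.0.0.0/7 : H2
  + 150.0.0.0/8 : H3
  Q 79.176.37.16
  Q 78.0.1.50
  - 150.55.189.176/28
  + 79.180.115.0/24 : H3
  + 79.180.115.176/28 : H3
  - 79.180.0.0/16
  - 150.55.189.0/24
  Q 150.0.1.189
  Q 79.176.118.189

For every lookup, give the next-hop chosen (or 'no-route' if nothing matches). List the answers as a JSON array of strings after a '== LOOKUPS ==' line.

Apply in order:
  + 150.55.189.188/30 (H3) depth=30
  + 79.180.0.0/16 (H1) depth=16
  + 79.180.115.185/32 (H1) depth=32
  - 79.180.0.0/16 clear@16
  + 128.0.0.0/1 (H2) depth=1
  + 79.180.0.0/16 (H0) depth=16
  ? 79.180.115.185  path d0:-→d1:-→d2:-→d3:-→d4:-→d5:-→d6:-→d7:-→d8:-→d9:-→d10:-→d11:-→d12:-→d13:-→d14:-→d15:-→d16:H0→d17:-→d18:-→d19:-→d20:-→d21:-→d22:-→d23:-→d24:-→d25:-→d26:-→d27:-→d28:-→d29:-→d30:-→d31:-→d32:H1  best=H1
  ? 79.180.123.185  path d0:-→d1:-→d2:-→d3:-→d4:-→d5:-→d6:-→d7:-→d8:-→d9:-→d10:-→d11:-→d12:-→d13:-→d14:-→d15:-→d16:H0→d17:-→d18:-→d19:-→d20:-  best=H0
  + 79.180.115.176/28 (H1) depth=28
  - 79.180.115.185/32 clear@32
  + 150.55.189.0/24 (H1) depth=24
  ? 79.180.0.3  path d0:-→d1:-→d2:-→d3:-→d4:-→d5:-→d6:-→d7:-→d8:-→d9:-→d10:-→d11:-→d12:-→d13:-→d14:-→d15:-→d16:H0→d17:-  best=H0
  + 79.176.0.0/12 (H0) depth=12
  + 79.180.112.0/20 (H0) depth=20
  + 79.180.115.176/28 (H3) depth=28
  ? 221.200.38.111  path d0:-→d1:H2  best=H2
  + 150.55.0.0/16 (H1) depth=16
  ? 79.180.38.222  path d0:-→d1:-→d2:-→d3:-→d4:-→d5:-→d6:-→d7:-→d8:-→d9:-→d10:-→d11:-→d12:H0→d13:-→d14:-→d15:-→d16:H0→d17:-  best=H0
  ? 79.176.0.94  path d0:-→d1:-→d2:-→d3:-→d4:-→d5:-→d6:-→d7:-→d8:-→d9:-→d10:-→d11:-→d12:H0→d13:-  best=H0
  + 78.0.0.0/7 (H0) depth=7
  ? 79.179.144.137  path d0:-→d1:-→d2:-→d3:-→d4:-→d5:-→d6:-→d7:H0→d8:-→d9:-→d10:-→d11:-→d12:H0→d13:-  best=H0
  - 150.55.189.188/30 clear@30
  ? 79.180.112.50  path d0:-→d1:-→d2:-→d3:-→d4:-→d5:-→d6:-→d7:H0→d8:-→d9:-→d10:-→d11:-→d12:H0→d13:-→d14:-→d15:-→d16:H0→d17:-→d18:-→d19:-→d20:H0→d21:-→d22:-  best=H0
  - 78.0.0.0/7 clear@7
  ? 79.180.3.129  path d0:-→d1:-→d2:-→d3:-→d4:-→d5:-→d6:-→d7:-→d8:-→d9:-→d10:-→d11:-→d12:H0→d13:-→d14:-→d15:-→d16:H0→d17:-  best=H0
  + 150.55.189.0/24 (H1) depth=24
  + 150.55.0.0/16 (H2) depth=16
  + 150.55.189.176/28 (H0) depth=28
  + 78.0.0.0/7 (H2) depth=7
  + 150.0.0.0/8 (H3) depth=8
  ? 79.176.37.16  path d0:-→d1:-→d2:-→d3:-→d4:-→d5:-→d6:-→d7:H2→d8:-→d9:-→d10:-→d11:-→d12:H0→d13:-  best=H0
  ? 78.0.1.50  path d0:-→d1:-→d2:-→d3:-→d4:-→d5:-→d6:-→d7:H2  best=H2
  - 150.55.189.176/28 clear@28
  + 79.180.115.0/24 (H3) depth=24
  + 79.180.115.176/28 (H3) depth=28
  - 79.180.0.0/16 clear@16
  - 150.55.189.0/24 clear@24
  ? 150.0.1.189  path d0:-→d1:H2→d2:-→d3:-→d4:-→d5:-→d6:-→d7:-→d8:H3→d9:-→d10:-  best=H3
  ? 79.176.118.189  path d0:-→d1:-→d2:-→d3:-→d4:-→d5:-→d6:-→d7:H2→d8:-→d9:-→d10:-→d11:-→d12:H0→d13:-  best=H0

== LOOKUPS ==
["H1","H0","H0","H2","H0","H0","H0","H0","H0","H0","H2","H3","H0"]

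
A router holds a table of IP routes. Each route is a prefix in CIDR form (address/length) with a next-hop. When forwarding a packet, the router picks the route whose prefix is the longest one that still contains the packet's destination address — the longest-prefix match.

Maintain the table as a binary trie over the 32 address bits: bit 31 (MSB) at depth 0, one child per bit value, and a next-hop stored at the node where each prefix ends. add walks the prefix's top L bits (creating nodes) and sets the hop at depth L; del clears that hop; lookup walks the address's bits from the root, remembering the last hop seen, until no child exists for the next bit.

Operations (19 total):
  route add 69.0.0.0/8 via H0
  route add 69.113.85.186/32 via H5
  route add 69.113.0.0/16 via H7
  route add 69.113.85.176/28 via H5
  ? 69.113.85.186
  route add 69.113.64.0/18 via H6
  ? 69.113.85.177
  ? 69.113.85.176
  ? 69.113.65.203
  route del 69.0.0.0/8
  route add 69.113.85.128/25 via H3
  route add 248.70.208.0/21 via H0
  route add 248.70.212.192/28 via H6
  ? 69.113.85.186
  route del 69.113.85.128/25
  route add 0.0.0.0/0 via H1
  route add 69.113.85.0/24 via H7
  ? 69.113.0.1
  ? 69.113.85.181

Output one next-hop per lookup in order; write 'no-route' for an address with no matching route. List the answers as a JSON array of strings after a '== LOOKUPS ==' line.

Trace:
  + 69.0.0.0/8 (H0) depth=8
  + 69.113.85.186/32 (H5) depth=32
  + 69.113.0.0/16 (H7) depth=16
  + 69.113.85.176/28 (H5) depth=28
  Q 69.113.85.186: descend 01000101011100010101010110111010 ; hops seen [H0,H7,H5,H5] ; pick H5
  + 69.113.64.0/18 (H6) depth=18
  Q 69.113.85.177: descend 0100010101110001010101011011 ; hops seen [H0,H7,H6,H5] ; pick H5
  Q 69.113.85.176: descend 0100010101110001010101011011 ; hops seen [H0,H7,H6,H5] ; pick H5
  Q 69.113.65.203: descend 0100010101110001010 ; hops seen [H0,H7,H6] ; pick H6
  del 69.0.0.0/8 (clear depth 8)
  + 69.113.85.128/25 (H3) depth=25
  + 248.70.208.0/21 (H0) depth=21
  + 248.70.212.192/28 (H6) depth=28
  Q 69.113.85.186: descend 01000101011100010101010110111010 ; hops seen [H7,H6,H3,H5,H5] ; pick H5
  del 69.113.85.128/25 (clear depth 25)
  + 0.0.0.0/0 (H1) depth=0
  + 69.113.85.0/24 (H7) depth=24
  Q 69.113.0.1: descend 01000101011100010 ; hops seen [H1,H7] ; pick H7
  Q 69.113.85.181: descend 0100010101110001010101011011 ; hops seen [H1,H7,H6,H7,H5] ; pick H5

== LOOKUPS ==
["H5","H5","H5","H6","H5","H7","H5"]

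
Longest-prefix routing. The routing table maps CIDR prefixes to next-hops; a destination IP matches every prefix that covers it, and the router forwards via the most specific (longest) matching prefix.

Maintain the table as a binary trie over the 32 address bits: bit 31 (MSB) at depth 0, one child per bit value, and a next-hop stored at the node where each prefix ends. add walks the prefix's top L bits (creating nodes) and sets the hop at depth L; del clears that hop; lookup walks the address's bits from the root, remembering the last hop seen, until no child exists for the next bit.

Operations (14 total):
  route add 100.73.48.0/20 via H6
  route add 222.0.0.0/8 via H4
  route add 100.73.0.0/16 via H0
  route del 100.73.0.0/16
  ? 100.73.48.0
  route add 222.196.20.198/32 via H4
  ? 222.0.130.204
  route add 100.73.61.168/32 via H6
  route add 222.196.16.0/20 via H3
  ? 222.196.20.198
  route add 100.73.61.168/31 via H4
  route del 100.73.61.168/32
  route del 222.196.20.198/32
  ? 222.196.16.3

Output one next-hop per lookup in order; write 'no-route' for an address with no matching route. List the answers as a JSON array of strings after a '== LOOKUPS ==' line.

Apply in order:
  add 100.73.48.0/20 -> H6 at depth 20
  add 222.0.0.0/8 -> H4 at depth 8
  add 100.73.0.0/16 -> H0 at depth 16
  del 100.73.0.0/16 (clear depth 16)
  lookup 100.73.48.0: bits 01100100010010010011 walk d0:-→d1:-→d2:-→d3:-→d4:-→d5:-→d6:-→d7:-→d8:-→d9:-→d10:-→d11:-→d12:-→d13:-→d14:-→d15:-→d16:-→d17:-→d18:-→d19:-→d20:H6 -> H6
  add 222.196.20.198/32 -> H4 at depth 32
  lookup 222.0.130.204: bits 11011110 walk d0:-→d1:-→d2:-→d3:-→d4:-→d5:-→d6:-→d7:-→d8:H4 -> H4
  add 100.73.61.168/32 -> H6 at depth 32
  add 222.196.16.0/20 -> H3 at depth 20
  lookup 222.196.20.198: bits 11011110110001000001010011000110 walk d0:-→d1:-→d2:-→d3:-→d4:-→d5:-→d6:-→d7:-→d8:H4→d9:-→d10:-→d11:-→d12:-→d13:-→d14:-→d15:-→d16:-→d17:-→d18:-→d19:-→d20:H3→d21:-→d22:-→d23:-→d24:-→d25:-→d26:-→d27:-→d28:-→d29:-→d30:-→d31:-→d32:H4 -> H4
  add 100.73.61.168/31 -> H4 at depth 31
  del 100.73.61.168/32 (clear depth 32)
  del 222.196.20.198/32 (clear depth 32)
  lookup 222.196.16.3: bits 110111101100010000010 walk d0:-→d1:-→d2:-→d3:-→d4:-→d5:-→d6:-→d7:-→d8:H4→d9:-→d10:-→d11:-→d12:-→d13:-→d14:-→d15:-→d16:-→d17:-→d18:-→d19:-→d20:H3→d21:- -> H3

== LOOKUPS ==
["H6","H4","H4","H3"]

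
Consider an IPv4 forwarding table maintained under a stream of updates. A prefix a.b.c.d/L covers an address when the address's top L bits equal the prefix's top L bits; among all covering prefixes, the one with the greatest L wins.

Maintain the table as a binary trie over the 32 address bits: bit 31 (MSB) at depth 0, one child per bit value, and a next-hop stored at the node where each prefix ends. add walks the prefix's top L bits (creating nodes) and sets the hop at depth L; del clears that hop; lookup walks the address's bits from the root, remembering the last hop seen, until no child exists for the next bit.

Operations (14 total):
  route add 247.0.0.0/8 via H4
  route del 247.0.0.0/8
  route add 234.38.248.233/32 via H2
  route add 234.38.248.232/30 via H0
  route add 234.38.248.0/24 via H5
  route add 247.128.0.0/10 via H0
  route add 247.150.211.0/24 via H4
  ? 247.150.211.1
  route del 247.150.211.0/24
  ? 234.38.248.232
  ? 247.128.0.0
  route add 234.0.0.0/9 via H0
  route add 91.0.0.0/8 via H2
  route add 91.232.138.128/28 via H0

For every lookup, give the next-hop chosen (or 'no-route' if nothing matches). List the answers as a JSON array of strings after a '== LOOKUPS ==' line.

Apply in order:
  add 247.0.0.0/8 -> H4 at depth 8
  - 247.0.0.0/8 clear@8
  add 234.38.248.233/32 -> H2 at depth 32
  add 234.38.248.232/30 -> H0 at depth 30
  add 234.38.248.0/24 -> H5 at depth 24
  add 247.128.0.0/10 -> H0 at depth 10
  add 247.150.211.0/24 -> H4 at depth 24
  lookup 247.150.211.1: bits 111101111001011011010011 walk d0:-→d1:-→d2:-→d3:-→d4:-→d5:-→d6:-→d7:-→d8:-→d9:-→d10:H0→d11:-→d12:-→d13:-→d14:-→d15:-→d16:-→d17:-→d18:-→d19:-→d20:-→d21:-→d22:-→d23:-→d24:H4 -> H4
  - 247.150.211.0/24 clear@24
  lookup 234.38.248.232: bits 1110101000100110111110001110100 walk d0:-→d1:-→d2:-→d3:-→d4:-→d5:-→d6:-→d7:-→d8:-→d9:-→d10:-→d11:-→d12:-→d13:-→d14:-→d15:-→d16:-→d17:-→d18:-→d19:-→d20:-→d21:-→d22:-→d23:-→d24:H5→d25:-→d26:-→d27:-→d28:-→d29:-→d30:H0→d31:- -> H0
  lookup 247.128.0.0: bits 11110111100 walk d0:-→d1:-→d2:-→d3:-→d4:-→d5:-→d6:-→d7:-→d8:-→d9:-→d10:H0→d11:- -> H0
  add 234.0.0.0/9 -> H0 at depth 9
  add 91.0.0.0/8 -> H2 at depth 8
  add 91.232.138.128/28 -> H0 at depth 28

== LOOKUPS ==
["H4","H0","H0"]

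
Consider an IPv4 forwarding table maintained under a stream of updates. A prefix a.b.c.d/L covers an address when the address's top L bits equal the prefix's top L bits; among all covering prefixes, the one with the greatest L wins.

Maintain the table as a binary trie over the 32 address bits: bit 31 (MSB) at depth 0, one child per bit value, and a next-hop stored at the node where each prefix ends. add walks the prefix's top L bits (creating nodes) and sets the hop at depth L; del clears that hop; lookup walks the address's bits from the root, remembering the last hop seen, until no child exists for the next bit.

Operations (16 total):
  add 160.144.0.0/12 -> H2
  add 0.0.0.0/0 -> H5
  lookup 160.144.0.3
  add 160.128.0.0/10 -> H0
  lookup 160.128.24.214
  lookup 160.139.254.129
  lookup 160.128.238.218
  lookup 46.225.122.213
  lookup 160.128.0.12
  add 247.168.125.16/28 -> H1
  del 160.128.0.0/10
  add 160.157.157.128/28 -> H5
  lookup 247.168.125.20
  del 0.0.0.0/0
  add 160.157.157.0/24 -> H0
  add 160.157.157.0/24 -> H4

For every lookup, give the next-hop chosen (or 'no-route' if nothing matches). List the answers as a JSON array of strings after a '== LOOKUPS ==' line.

Process each operation:
  add 160.144.0.0/12 -> H2 at depth 12
  add 0.0.0.0/0 -> H5 at depth 0
  Q 160.144.0.3: descend 101000001001 ; hops seen [H5,H2] ; pick H2
  add 160.128.0.0/10 -> H0 at depth 10
  Q 160.128.24.214: descend 10100000100 ; hops seen [H5,H0] ; pick H0
  Q 160.139.254.129: descend 10100000100 ; hops seen [H5,H0] ; pick H0
  Q 160.128.238.218: descend 10100000100 ; hops seen [H5,H0] ; pick H0
  Q 46.225.122.213: descend ε ; hops seen [H5] ; pick H5
  Q 160.128.0.12: descend 10100000100 ; hops seen [H5,H0] ; pick H0
  add 247.168.125.16/28 -> H1 at depth 28
  - 160.128.0.0/10 clear@10
  add 160.157.157.128/28 -> H5 at depth 28
  Q 247.168.125.20: descend 1111011110101000011111010001 ; hops seen [H5,H1] ; pick H1
  - 0.0.0.0/0 clear@0
  add 160.157.157.0/24 -> H0 at depth 24
  add 160.157.157.0/24 -> H4 at depth 24

== LOOKUPS ==
["H2","H0","H0","H0","H5","H0","H1"]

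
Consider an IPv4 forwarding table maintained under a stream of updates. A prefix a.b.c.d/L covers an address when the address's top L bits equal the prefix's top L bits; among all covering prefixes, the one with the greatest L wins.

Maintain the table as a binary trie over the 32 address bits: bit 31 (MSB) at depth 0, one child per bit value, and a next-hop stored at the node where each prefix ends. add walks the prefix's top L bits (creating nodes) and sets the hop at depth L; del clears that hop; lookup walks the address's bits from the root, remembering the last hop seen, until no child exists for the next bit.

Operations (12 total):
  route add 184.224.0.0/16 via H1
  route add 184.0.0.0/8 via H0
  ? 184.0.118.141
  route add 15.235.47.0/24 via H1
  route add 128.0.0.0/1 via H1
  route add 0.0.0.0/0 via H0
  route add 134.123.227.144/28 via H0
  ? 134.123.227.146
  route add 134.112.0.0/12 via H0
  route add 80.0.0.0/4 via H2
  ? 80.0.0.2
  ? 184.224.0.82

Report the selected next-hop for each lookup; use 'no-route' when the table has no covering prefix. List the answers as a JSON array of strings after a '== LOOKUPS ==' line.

Process each operation:
  add 184.224.0.0/16 -> H1 at depth 16
  add 184.0.0.0/8 -> H0 at depth 8
  lookup 184.0.118.141: bits 10111000 walk d0:-→d1:-→d2:-→d3:-→d4:-→d5:-→d6:-→d7:-→d8:H0 -> H0
  add 15.235.47.0/24 -> H1 at depth 24
  add 128.0.0.0/1 -> H1 at depth 1
  add 0.0.0.0/0 -> H0 at depth 0
  add 134.123.227.144/28 -> H0 at depth 28
  lookup 134.123.227.146: bits 1000011001111011111000111001 walk d0:H0→d1:H1→d2:-→d3:-→d4:-→d5:-→d6:-→d7:-→d8:-→d9:-→d10:-→d11:-→d12:-→d13:-→d14:-→d15:-→d16:-→d17:-→d18:-→d19:-→d20:-→d21:-→d22:-→d23:-→d24:-→d25:-→d26:-→d27:-→d28:H0 -> H0
  add 134.112.0.0/12 -> H0 at depth 12
  add 80.0.0.0/4 -> H2 at depth 4
  lookup 80.0.0.2: bits 0101 walk d0:H0→d1:-→d2:-→d3:-→d4:H2 -> H2
  lookup 184.224.0.82: bits 1011100011100000 walk d0:H0→d1:H1→d2:-→d3:-→d4:-→d5:-→d6:-→d7:-→d8:H0→d9:-→d10:-→d11:-→d12:-→d13:-→d14:-→d15:-→d16:H1 -> H1

== LOOKUPS ==
["H0","H0","H2","H1"]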